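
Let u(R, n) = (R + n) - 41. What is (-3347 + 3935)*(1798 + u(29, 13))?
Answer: 1057812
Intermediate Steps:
u(R, n) = -41 + R + n
(-3347 + 3935)*(1798 + u(29, 13)) = (-3347 + 3935)*(1798 + (-41 + 29 + 13)) = 588*(1798 + 1) = 588*1799 = 1057812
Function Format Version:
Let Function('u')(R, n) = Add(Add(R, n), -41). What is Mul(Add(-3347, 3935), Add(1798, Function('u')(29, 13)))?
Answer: 1057812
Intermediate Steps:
Function('u')(R, n) = Add(-41, R, n)
Mul(Add(-3347, 3935), Add(1798, Function('u')(29, 13))) = Mul(Add(-3347, 3935), Add(1798, Add(-41, 29, 13))) = Mul(588, Add(1798, 1)) = Mul(588, 1799) = 1057812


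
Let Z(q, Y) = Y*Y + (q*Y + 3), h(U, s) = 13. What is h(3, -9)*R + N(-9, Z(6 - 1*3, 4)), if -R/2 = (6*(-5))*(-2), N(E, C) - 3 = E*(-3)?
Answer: -1530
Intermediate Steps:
Z(q, Y) = 3 + Y**2 + Y*q (Z(q, Y) = Y**2 + (Y*q + 3) = Y**2 + (3 + Y*q) = 3 + Y**2 + Y*q)
N(E, C) = 3 - 3*E (N(E, C) = 3 + E*(-3) = 3 - 3*E)
R = -120 (R = -2*6*(-5)*(-2) = -(-60)*(-2) = -2*60 = -120)
h(3, -9)*R + N(-9, Z(6 - 1*3, 4)) = 13*(-120) + (3 - 3*(-9)) = -1560 + (3 + 27) = -1560 + 30 = -1530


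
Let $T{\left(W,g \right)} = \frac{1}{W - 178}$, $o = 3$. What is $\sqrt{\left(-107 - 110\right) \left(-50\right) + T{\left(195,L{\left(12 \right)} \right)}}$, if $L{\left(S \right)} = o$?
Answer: $\frac{\sqrt{3135667}}{17} \approx 104.16$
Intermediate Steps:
$L{\left(S \right)} = 3$
$T{\left(W,g \right)} = \frac{1}{-178 + W}$
$\sqrt{\left(-107 - 110\right) \left(-50\right) + T{\left(195,L{\left(12 \right)} \right)}} = \sqrt{\left(-107 - 110\right) \left(-50\right) + \frac{1}{-178 + 195}} = \sqrt{\left(-217\right) \left(-50\right) + \frac{1}{17}} = \sqrt{10850 + \frac{1}{17}} = \sqrt{\frac{184451}{17}} = \frac{\sqrt{3135667}}{17}$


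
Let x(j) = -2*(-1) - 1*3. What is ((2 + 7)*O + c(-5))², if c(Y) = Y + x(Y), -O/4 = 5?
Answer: 34596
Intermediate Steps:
x(j) = -1 (x(j) = 2 - 3 = -1)
O = -20 (O = -4*5 = -20)
c(Y) = -1 + Y (c(Y) = Y - 1 = -1 + Y)
((2 + 7)*O + c(-5))² = ((2 + 7)*(-20) + (-1 - 5))² = (9*(-20) - 6)² = (-180 - 6)² = (-186)² = 34596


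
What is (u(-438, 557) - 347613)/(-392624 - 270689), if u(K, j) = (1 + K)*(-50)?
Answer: 325763/663313 ≈ 0.49112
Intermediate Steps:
u(K, j) = -50 - 50*K
(u(-438, 557) - 347613)/(-392624 - 270689) = ((-50 - 50*(-438)) - 347613)/(-392624 - 270689) = ((-50 + 21900) - 347613)/(-663313) = (21850 - 347613)*(-1/663313) = -325763*(-1/663313) = 325763/663313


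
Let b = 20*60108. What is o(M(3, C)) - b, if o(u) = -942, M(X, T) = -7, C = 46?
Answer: -1203102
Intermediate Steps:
b = 1202160
o(M(3, C)) - b = -942 - 1*1202160 = -942 - 1202160 = -1203102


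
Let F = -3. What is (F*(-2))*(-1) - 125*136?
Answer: -17006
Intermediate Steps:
(F*(-2))*(-1) - 125*136 = -3*(-2)*(-1) - 125*136 = 6*(-1) - 17000 = -6 - 17000 = -17006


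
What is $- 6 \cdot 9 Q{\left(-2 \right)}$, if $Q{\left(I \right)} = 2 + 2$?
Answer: $-216$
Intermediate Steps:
$Q{\left(I \right)} = 4$
$- 6 \cdot 9 Q{\left(-2 \right)} = - 6 \cdot 9 \cdot 4 = - 54 \cdot 4 = \left(-1\right) 216 = -216$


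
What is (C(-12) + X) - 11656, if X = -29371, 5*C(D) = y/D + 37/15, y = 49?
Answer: -12308197/300 ≈ -41027.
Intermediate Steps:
C(D) = 37/75 + 49/(5*D) (C(D) = (49/D + 37/15)/5 = (37/15 + 49/D)/5 = 37/75 + 49/(5*D))
(C(-12) + X) - 11656 = ((1/75)*(735 + 37*(-12))/(-12) - 29371) - 11656 = ((1/75)*(-1/12)*(735 - 444) - 29371) - 11656 = ((1/75)*(-1/12)*291 - 29371) - 11656 = (-97/300 - 29371) - 11656 = -8811397/300 - 11656 = -12308197/300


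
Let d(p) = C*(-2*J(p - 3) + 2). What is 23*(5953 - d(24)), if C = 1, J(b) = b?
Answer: 137839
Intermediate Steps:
d(p) = 8 - 2*p (d(p) = 1*(-2*(p - 3) + 2) = 1*(-2*(-3 + p) + 2) = 1*((6 - 2*p) + 2) = 1*(8 - 2*p) = 8 - 2*p)
23*(5953 - d(24)) = 23*(5953 - (8 - 2*24)) = 23*(5953 - (8 - 48)) = 23*(5953 - 1*(-40)) = 23*(5953 + 40) = 23*5993 = 137839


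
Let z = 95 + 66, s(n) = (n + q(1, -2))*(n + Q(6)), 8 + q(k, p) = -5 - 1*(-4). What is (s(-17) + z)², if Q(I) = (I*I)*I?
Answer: 25130169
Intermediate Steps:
q(k, p) = -9 (q(k, p) = -8 + (-5 - 1*(-4)) = -8 + (-5 + 4) = -8 - 1 = -9)
Q(I) = I³ (Q(I) = I²*I = I³)
s(n) = (-9 + n)*(216 + n) (s(n) = (n - 9)*(n + 6³) = (-9 + n)*(n + 216) = (-9 + n)*(216 + n))
z = 161
(s(-17) + z)² = ((-1944 + (-17)² + 207*(-17)) + 161)² = ((-1944 + 289 - 3519) + 161)² = (-5174 + 161)² = (-5013)² = 25130169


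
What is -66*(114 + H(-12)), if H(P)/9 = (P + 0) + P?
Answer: 6732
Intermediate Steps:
H(P) = 18*P (H(P) = 9*((P + 0) + P) = 9*(P + P) = 9*(2*P) = 18*P)
-66*(114 + H(-12)) = -66*(114 + 18*(-12)) = -66*(114 - 216) = -66*(-102) = 6732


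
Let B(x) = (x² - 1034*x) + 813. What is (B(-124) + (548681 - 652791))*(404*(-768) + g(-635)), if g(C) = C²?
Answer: 3745541135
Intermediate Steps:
B(x) = 813 + x² - 1034*x
(B(-124) + (548681 - 652791))*(404*(-768) + g(-635)) = ((813 + (-124)² - 1034*(-124)) + (548681 - 652791))*(404*(-768) + (-635)²) = ((813 + 15376 + 128216) - 104110)*(-310272 + 403225) = (144405 - 104110)*92953 = 40295*92953 = 3745541135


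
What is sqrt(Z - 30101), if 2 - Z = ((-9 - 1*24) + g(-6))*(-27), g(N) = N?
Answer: 4*I*sqrt(1947) ≈ 176.5*I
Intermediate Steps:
Z = -1051 (Z = 2 - ((-9 - 1*24) - 6)*(-27) = 2 - ((-9 - 24) - 6)*(-27) = 2 - (-33 - 6)*(-27) = 2 - (-39)*(-27) = 2 - 1*1053 = 2 - 1053 = -1051)
sqrt(Z - 30101) = sqrt(-1051 - 30101) = sqrt(-31152) = 4*I*sqrt(1947)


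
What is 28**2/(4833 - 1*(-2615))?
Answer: 2/19 ≈ 0.10526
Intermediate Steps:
28**2/(4833 - 1*(-2615)) = 784/(4833 + 2615) = 784/7448 = 784*(1/7448) = 2/19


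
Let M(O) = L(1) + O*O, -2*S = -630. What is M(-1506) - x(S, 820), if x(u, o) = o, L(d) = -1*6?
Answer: 2267210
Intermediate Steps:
L(d) = -6
S = 315 (S = -½*(-630) = 315)
M(O) = -6 + O² (M(O) = -6 + O*O = -6 + O²)
M(-1506) - x(S, 820) = (-6 + (-1506)²) - 1*820 = (-6 + 2268036) - 820 = 2268030 - 820 = 2267210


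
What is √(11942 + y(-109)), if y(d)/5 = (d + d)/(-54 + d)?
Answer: 6*√8818463/163 ≈ 109.31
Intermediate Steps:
y(d) = 10*d/(-54 + d) (y(d) = 5*((d + d)/(-54 + d)) = 5*((2*d)/(-54 + d)) = 5*(2*d/(-54 + d)) = 10*d/(-54 + d))
√(11942 + y(-109)) = √(11942 + 10*(-109)/(-54 - 109)) = √(11942 + 10*(-109)/(-163)) = √(11942 + 10*(-109)*(-1/163)) = √(11942 + 1090/163) = √(1947636/163) = 6*√8818463/163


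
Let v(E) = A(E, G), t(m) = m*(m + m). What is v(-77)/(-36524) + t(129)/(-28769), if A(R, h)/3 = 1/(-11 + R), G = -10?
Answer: -106971989277/92466788128 ≈ -1.1569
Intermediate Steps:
t(m) = 2*m² (t(m) = m*(2*m) = 2*m²)
A(R, h) = 3/(-11 + R)
v(E) = 3/(-11 + E)
v(-77)/(-36524) + t(129)/(-28769) = (3/(-11 - 77))/(-36524) + (2*129²)/(-28769) = (3/(-88))*(-1/36524) + (2*16641)*(-1/28769) = (3*(-1/88))*(-1/36524) + 33282*(-1/28769) = -3/88*(-1/36524) - 33282/28769 = 3/3214112 - 33282/28769 = -106971989277/92466788128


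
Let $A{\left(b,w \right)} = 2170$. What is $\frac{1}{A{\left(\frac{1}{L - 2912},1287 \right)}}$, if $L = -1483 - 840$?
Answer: $\frac{1}{2170} \approx 0.00046083$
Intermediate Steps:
$L = -2323$
$\frac{1}{A{\left(\frac{1}{L - 2912},1287 \right)}} = \frac{1}{2170}$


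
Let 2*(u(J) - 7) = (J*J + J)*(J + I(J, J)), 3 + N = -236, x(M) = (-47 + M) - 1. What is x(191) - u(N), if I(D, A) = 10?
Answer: 6513125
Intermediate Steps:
x(M) = -48 + M
N = -239 (N = -3 - 236 = -239)
u(J) = 7 + (10 + J)*(J + J**2)/2 (u(J) = 7 + ((J*J + J)*(J + 10))/2 = 7 + ((J**2 + J)*(10 + J))/2 = 7 + ((J + J**2)*(10 + J))/2 = 7 + ((10 + J)*(J + J**2))/2 = 7 + (10 + J)*(J + J**2)/2)
x(191) - u(N) = (-48 + 191) - (7 + (1/2)*(-239)**3 + 5*(-239) + (11/2)*(-239)**2) = 143 - (7 + (1/2)*(-13651919) - 1195 + (11/2)*57121) = 143 - (7 - 13651919/2 - 1195 + 628331/2) = 143 - 1*(-6512982) = 143 + 6512982 = 6513125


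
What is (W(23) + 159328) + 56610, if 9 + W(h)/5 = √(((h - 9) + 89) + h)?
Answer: 215893 + 15*√14 ≈ 2.1595e+5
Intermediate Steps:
W(h) = -45 + 5*√(80 + 2*h) (W(h) = -45 + 5*√(((h - 9) + 89) + h) = -45 + 5*√(((-9 + h) + 89) + h) = -45 + 5*√((80 + h) + h) = -45 + 5*√(80 + 2*h))
(W(23) + 159328) + 56610 = ((-45 + 5*√(80 + 2*23)) + 159328) + 56610 = ((-45 + 5*√(80 + 46)) + 159328) + 56610 = ((-45 + 5*√126) + 159328) + 56610 = ((-45 + 5*(3*√14)) + 159328) + 56610 = ((-45 + 15*√14) + 159328) + 56610 = (159283 + 15*√14) + 56610 = 215893 + 15*√14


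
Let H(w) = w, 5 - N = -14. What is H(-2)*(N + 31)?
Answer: -100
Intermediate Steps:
N = 19 (N = 5 - 1*(-14) = 5 + 14 = 19)
H(-2)*(N + 31) = -2*(19 + 31) = -2*50 = -100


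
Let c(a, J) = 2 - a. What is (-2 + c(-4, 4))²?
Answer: 16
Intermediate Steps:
(-2 + c(-4, 4))² = (-2 + (2 - 1*(-4)))² = (-2 + (2 + 4))² = (-2 + 6)² = 4² = 16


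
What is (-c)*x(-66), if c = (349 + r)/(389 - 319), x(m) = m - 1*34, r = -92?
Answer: 2570/7 ≈ 367.14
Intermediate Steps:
x(m) = -34 + m (x(m) = m - 34 = -34 + m)
c = 257/70 (c = (349 - 92)/(389 - 319) = 257/70 ≈ 3.6714)
(-c)*x(-66) = (-1*257/70)*(-34 - 66) = -257/70*(-100) = 2570/7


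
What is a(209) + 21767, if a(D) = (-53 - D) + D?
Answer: 21714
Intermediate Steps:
a(D) = -53
a(209) + 21767 = -53 + 21767 = 21714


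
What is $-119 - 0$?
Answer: $-119$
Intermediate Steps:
$-119 - 0 = -119 + 0 = -119$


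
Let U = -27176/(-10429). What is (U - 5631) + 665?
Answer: -51763238/10429 ≈ -4963.4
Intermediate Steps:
U = 27176/10429 (U = -27176*(-1/10429) = 27176/10429 ≈ 2.6058)
(U - 5631) + 665 = (27176/10429 - 5631) + 665 = -58698523/10429 + 665 = -51763238/10429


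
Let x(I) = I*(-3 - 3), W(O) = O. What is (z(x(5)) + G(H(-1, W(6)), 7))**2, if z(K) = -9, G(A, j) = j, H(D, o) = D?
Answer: 4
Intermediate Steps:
x(I) = -6*I (x(I) = I*(-6) = -6*I)
(z(x(5)) + G(H(-1, W(6)), 7))**2 = (-9 + 7)**2 = (-2)**2 = 4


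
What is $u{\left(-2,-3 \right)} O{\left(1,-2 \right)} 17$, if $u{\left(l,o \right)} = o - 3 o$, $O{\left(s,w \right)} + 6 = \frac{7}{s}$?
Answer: $102$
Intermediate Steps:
$O{\left(s,w \right)} = -6 + \frac{7}{s}$
$u{\left(l,o \right)} = - 2 o$
$u{\left(-2,-3 \right)} O{\left(1,-2 \right)} 17 = \left(-2\right) \left(-3\right) \left(-6 + \frac{7}{1}\right) 17 = 6 \left(-6 + 7 \cdot 1\right) 17 = 6 \left(-6 + 7\right) 17 = 6 \cdot 1 \cdot 17 = 6 \cdot 17 = 102$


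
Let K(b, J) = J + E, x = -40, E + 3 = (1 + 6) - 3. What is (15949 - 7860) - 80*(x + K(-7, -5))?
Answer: 11609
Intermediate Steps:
E = 1 (E = -3 + ((1 + 6) - 3) = -3 + (7 - 3) = -3 + 4 = 1)
K(b, J) = 1 + J (K(b, J) = J + 1 = 1 + J)
(15949 - 7860) - 80*(x + K(-7, -5)) = (15949 - 7860) - 80*(-40 + (1 - 5)) = 8089 - 80*(-40 - 4) = 8089 - 80*(-44) = 8089 + 3520 = 11609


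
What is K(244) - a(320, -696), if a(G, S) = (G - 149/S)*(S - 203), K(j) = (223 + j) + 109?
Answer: 6922763/24 ≈ 2.8845e+5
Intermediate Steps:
K(j) = 332 + j
a(G, S) = (-203 + S)*(G - 149/S) (a(G, S) = (G - 149/S)*(-203 + S) = (-203 + S)*(G - 149/S))
K(244) - a(320, -696) = (332 + 244) - (-149 - 203*320 + 30247/(-696) + 320*(-696)) = 576 - (-149 - 64960 + 30247*(-1/696) - 222720) = 576 - (-149 - 64960 - 1043/24 - 222720) = 576 - 1*(-6908939/24) = 576 + 6908939/24 = 6922763/24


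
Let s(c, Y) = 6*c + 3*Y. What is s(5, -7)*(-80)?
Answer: -720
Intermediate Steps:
s(c, Y) = 3*Y + 6*c
s(5, -7)*(-80) = (3*(-7) + 6*5)*(-80) = (-21 + 30)*(-80) = 9*(-80) = -720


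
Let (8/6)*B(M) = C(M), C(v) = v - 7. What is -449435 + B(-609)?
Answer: -449897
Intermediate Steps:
C(v) = -7 + v
B(M) = -21/4 + 3*M/4 (B(M) = 3*(-7 + M)/4 = -21/4 + 3*M/4)
-449435 + B(-609) = -449435 + (-21/4 + (3/4)*(-609)) = -449435 + (-21/4 - 1827/4) = -449435 - 462 = -449897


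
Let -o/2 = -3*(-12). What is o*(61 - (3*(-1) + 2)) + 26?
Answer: -4438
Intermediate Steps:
o = -72 (o = -(-6)*(-12) = -2*36 = -72)
o*(61 - (3*(-1) + 2)) + 26 = -72*(61 - (3*(-1) + 2)) + 26 = -72*(61 - (-3 + 2)) + 26 = -72*(61 - 1*(-1)) + 26 = -72*(61 + 1) + 26 = -72*62 + 26 = -4464 + 26 = -4438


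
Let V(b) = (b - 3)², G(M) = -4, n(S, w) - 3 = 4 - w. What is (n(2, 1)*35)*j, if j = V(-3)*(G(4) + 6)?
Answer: 15120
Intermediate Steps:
n(S, w) = 7 - w (n(S, w) = 3 + (4 - w) = 7 - w)
V(b) = (-3 + b)²
j = 72 (j = (-3 - 3)²*(-4 + 6) = (-6)²*2 = 36*2 = 72)
(n(2, 1)*35)*j = ((7 - 1*1)*35)*72 = ((7 - 1)*35)*72 = (6*35)*72 = 210*72 = 15120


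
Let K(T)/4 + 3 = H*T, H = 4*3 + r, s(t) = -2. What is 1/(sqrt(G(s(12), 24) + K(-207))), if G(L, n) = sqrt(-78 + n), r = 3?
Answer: sqrt(3)/(3*sqrt(-4144 + I*sqrt(6))) ≈ 2.6507e-6 - 0.0089687*I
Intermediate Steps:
H = 15 (H = 4*3 + 3 = 12 + 3 = 15)
K(T) = -12 + 60*T (K(T) = -12 + 4*(15*T) = -12 + 60*T)
1/(sqrt(G(s(12), 24) + K(-207))) = 1/(sqrt(sqrt(-78 + 24) + (-12 + 60*(-207)))) = 1/(sqrt(sqrt(-54) + (-12 - 12420))) = 1/(sqrt(3*I*sqrt(6) - 12432)) = 1/(sqrt(-12432 + 3*I*sqrt(6))) = 1/sqrt(-12432 + 3*I*sqrt(6))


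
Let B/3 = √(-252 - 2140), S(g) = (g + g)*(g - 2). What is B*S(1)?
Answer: -12*I*√598 ≈ -293.45*I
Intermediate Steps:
S(g) = 2*g*(-2 + g) (S(g) = (2*g)*(-2 + g) = 2*g*(-2 + g))
B = 6*I*√598 (B = 3*√(-252 - 2140) = 3*√(-2392) = 3*(2*I*√598) = 6*I*√598 ≈ 146.72*I)
B*S(1) = (6*I*√598)*(2*1*(-2 + 1)) = (6*I*√598)*(2*1*(-1)) = (6*I*√598)*(-2) = -12*I*√598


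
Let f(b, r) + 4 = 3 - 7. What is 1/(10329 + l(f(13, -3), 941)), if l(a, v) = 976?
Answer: 1/11305 ≈ 8.8456e-5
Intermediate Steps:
f(b, r) = -8 (f(b, r) = -4 + (3 - 7) = -4 - 4 = -8)
1/(10329 + l(f(13, -3), 941)) = 1/(10329 + 976) = 1/11305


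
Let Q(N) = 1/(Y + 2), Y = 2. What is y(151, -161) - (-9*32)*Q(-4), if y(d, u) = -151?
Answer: -79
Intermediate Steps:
Q(N) = 1/4 (Q(N) = 1/(2 + 2) = 1/4)
y(151, -161) - (-9*32)*Q(-4) = -151 - (-9*32)/4 = -151 - (-288)/4 = -151 - 1*(-72) = -151 + 72 = -79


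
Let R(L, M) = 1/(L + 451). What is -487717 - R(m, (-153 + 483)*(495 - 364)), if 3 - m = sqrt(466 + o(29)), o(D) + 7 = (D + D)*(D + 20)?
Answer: -98916323809/202815 - sqrt(3301)/202815 ≈ -4.8772e+5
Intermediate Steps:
o(D) = -7 + 2*D*(20 + D) (o(D) = -7 + (D + D)*(D + 20) = -7 + (2*D)*(20 + D) = -7 + 2*D*(20 + D))
m = 3 - sqrt(3301) (m = 3 - sqrt(466 + (-7 + 2*29**2 + 40*29)) = 3 - sqrt(466 + (-7 + 2*841 + 1160)) = 3 - sqrt(466 + (-7 + 1682 + 1160)) = 3 - sqrt(466 + 2835) = 3 - sqrt(3301) ≈ -54.454)
R(L, M) = 1/(451 + L)
-487717 - R(m, (-153 + 483)*(495 - 364)) = -487717 - 1/(451 + (3 - sqrt(3301))) = -487717 - 1/(454 - sqrt(3301))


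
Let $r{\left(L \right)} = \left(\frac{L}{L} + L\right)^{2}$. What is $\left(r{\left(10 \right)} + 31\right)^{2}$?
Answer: $23104$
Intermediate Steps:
$r{\left(L \right)} = \left(1 + L\right)^{2}$
$\left(r{\left(10 \right)} + 31\right)^{2} = \left(\left(1 + 10\right)^{2} + 31\right)^{2} = \left(11^{2} + 31\right)^{2} = \left(121 + 31\right)^{2} = 152^{2} = 23104$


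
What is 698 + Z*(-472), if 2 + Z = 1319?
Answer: -620926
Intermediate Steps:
Z = 1317 (Z = -2 + 1319 = 1317)
698 + Z*(-472) = 698 + 1317*(-472) = 698 - 621624 = -620926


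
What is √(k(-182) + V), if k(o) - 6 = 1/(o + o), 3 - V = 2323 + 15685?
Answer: I*√596198967/182 ≈ 134.16*I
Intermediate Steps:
V = -18005 (V = 3 - (2323 + 15685) = 3 - 1*18008 = 3 - 18008 = -18005)
k(o) = 6 + 1/(2*o) (k(o) = 6 + 1/(o + o) = 6 + 1/(2*o))
√(k(-182) + V) = √((6 + (½)/(-182)) - 18005) = √((6 + (½)*(-1/182)) - 18005) = √((6 - 1/364) - 18005) = √(2183/364 - 18005) = √(-6551637/364) = I*√596198967/182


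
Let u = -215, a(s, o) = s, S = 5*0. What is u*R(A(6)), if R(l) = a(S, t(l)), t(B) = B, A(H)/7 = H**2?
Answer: 0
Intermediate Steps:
A(H) = 7*H**2
S = 0
R(l) = 0
u*R(A(6)) = -215*0 = 0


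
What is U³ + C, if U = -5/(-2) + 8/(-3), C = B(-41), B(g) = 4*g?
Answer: -35425/216 ≈ -164.00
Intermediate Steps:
C = -164 (C = 4*(-41) = -164)
U = -⅙ (U = -5*(-½) + 8*(-⅓) = 5/2 - 8/3 = -⅙ ≈ -0.16667)
U³ + C = (-⅙)³ - 164 = -1/216 - 164 = -35425/216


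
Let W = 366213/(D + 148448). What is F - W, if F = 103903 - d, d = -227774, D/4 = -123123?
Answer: 114111848001/344044 ≈ 3.3168e+5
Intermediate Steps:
D = -492492 (D = 4*(-123123) = -492492)
W = -366213/344044 (W = 366213/(-492492 + 148448) = 366213/(-344044) = 366213*(-1/344044) = -366213/344044 ≈ -1.0644)
F = 331677 (F = 103903 - 1*(-227774) = 103903 + 227774 = 331677)
F - W = 331677 - 1*(-366213/344044) = 331677 + 366213/344044 = 114111848001/344044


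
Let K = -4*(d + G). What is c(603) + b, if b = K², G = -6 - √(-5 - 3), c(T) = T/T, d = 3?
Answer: 17 + 192*I*√2 ≈ 17.0 + 271.53*I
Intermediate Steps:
c(T) = 1
G = -6 - 2*I*√2 (G = -6 - √(-8) = -6 - 2*I*√2 ≈ -6.0 - 2.8284*I)
K = 12 + 8*I*√2 (K = -4*(3 + (-6 - 2*I*√2)) = -4*(-3 - 2*I*√2) = 12 + 8*I*√2 ≈ 12.0 + 11.314*I)
b = (12 + 8*I*√2)² ≈ 16.0 + 271.53*I
c(603) + b = 1 + (16 + 192*I*√2) = 17 + 192*I*√2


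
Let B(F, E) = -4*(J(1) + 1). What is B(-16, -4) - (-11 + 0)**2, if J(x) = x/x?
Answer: -129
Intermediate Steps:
J(x) = 1
B(F, E) = -8 (B(F, E) = -4*(1 + 1) = -4*2 = -8)
B(-16, -4) - (-11 + 0)**2 = -8 - (-11 + 0)**2 = -8 - 1*(-11)**2 = -8 - 1*121 = -8 - 121 = -129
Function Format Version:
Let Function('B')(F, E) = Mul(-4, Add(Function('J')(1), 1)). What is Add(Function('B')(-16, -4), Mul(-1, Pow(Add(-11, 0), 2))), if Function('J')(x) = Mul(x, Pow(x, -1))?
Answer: -129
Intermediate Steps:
Function('J')(x) = 1
Function('B')(F, E) = -8 (Function('B')(F, E) = Mul(-4, Add(1, 1)) = Mul(-4, 2) = -8)
Add(Function('B')(-16, -4), Mul(-1, Pow(Add(-11, 0), 2))) = Add(-8, Mul(-1, Pow(Add(-11, 0), 2))) = Add(-8, Mul(-1, Pow(-11, 2))) = Add(-8, Mul(-1, 121)) = Add(-8, -121) = -129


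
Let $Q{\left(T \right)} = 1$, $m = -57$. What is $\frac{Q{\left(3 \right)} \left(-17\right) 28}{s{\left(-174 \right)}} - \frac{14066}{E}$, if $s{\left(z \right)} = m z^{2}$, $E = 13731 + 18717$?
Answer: $- \frac{77752247}{179476128} \approx -0.43322$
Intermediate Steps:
$E = 32448$
$s{\left(z \right)} = - 57 z^{2}$
$\frac{Q{\left(3 \right)} \left(-17\right) 28}{s{\left(-174 \right)}} - \frac{14066}{E} = \frac{1 \left(-17\right) 28}{\left(-57\right) \left(-174\right)^{2}} - \frac{14066}{32448} = \frac{\left(-17\right) 28}{\left(-57\right) 30276} - \frac{541}{1248} = - \frac{476}{-1725732} - \frac{541}{1248} = \left(-476\right) \left(- \frac{1}{1725732}\right) - \frac{541}{1248} = \frac{119}{431433} - \frac{541}{1248} = - \frac{77752247}{179476128}$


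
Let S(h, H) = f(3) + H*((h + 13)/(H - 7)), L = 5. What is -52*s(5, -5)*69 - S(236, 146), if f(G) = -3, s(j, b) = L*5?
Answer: -12504237/139 ≈ -89959.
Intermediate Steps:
s(j, b) = 25 (s(j, b) = 5*5 = 25)
S(h, H) = -3 + H*(13 + h)/(-7 + H) (S(h, H) = -3 + H*((h + 13)/(H - 7)) = -3 + H*((13 + h)/(-7 + H)) = -3 + H*(13 + h)/(-7 + H))
-52*s(5, -5)*69 - S(236, 146) = -52*25*69 - (21 + 10*146 + 146*236)/(-7 + 146) = -1300*69 - (21 + 1460 + 34456)/139 = -89700 - 35937/139 = -12504237/139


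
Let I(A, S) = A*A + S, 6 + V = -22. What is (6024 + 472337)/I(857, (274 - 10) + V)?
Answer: 478361/734685 ≈ 0.65111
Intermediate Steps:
V = -28 (V = -6 - 22 = -28)
I(A, S) = S + A² (I(A, S) = A² + S = S + A²)
(6024 + 472337)/I(857, (274 - 10) + V) = (6024 + 472337)/(((274 - 10) - 28) + 857²) = 478361/((264 - 28) + 734449) = 478361/(236 + 734449) = 478361/734685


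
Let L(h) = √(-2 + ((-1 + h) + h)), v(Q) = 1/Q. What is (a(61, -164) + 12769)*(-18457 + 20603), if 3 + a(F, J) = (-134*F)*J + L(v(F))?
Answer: 2904186092 + 2146*I*√11041/61 ≈ 2.9042e+9 + 3696.6*I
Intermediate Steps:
L(h) = √(-3 + 2*h) (L(h) = √(-2 + (-1 + 2*h)) = √(-3 + 2*h))
a(F, J) = -3 + √(-3 + 2/F) - 134*F*J (a(F, J) = -3 + ((-134*F)*J + √(-3 + 2/F)) = -3 + (-134*F*J + √(-3 + 2/F)) = -3 + (√(-3 + 2/F) - 134*F*J) = -3 + √(-3 + 2/F) - 134*F*J)
(a(61, -164) + 12769)*(-18457 + 20603) = ((-3 + √(-3 + 2/61) - 134*61*(-164)) + 12769)*(-18457 + 20603) = ((-3 + √(-3 + 2*(1/61)) + 1340536) + 12769)*2146 = ((-3 + √(-3 + 2/61) + 1340536) + 12769)*2146 = ((-3 + √(-181/61) + 1340536) + 12769)*2146 = ((-3 + I*√11041/61 + 1340536) + 12769)*2146 = ((1340533 + I*√11041/61) + 12769)*2146 = (1353302 + I*√11041/61)*2146 = 2904186092 + 2146*I*√11041/61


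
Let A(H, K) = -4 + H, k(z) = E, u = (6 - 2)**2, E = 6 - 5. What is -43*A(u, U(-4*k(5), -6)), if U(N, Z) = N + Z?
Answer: -516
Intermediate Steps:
E = 1
u = 16 (u = 4**2 = 16)
k(z) = 1
-43*A(u, U(-4*k(5), -6)) = -43*(-4 + 16) = -43*12 = -516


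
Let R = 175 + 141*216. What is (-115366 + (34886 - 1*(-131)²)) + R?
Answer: -67010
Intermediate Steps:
R = 30631 (R = 175 + 30456 = 30631)
(-115366 + (34886 - 1*(-131)²)) + R = (-115366 + (34886 - 1*(-131)²)) + 30631 = (-115366 + (34886 - 1*17161)) + 30631 = (-115366 + (34886 - 17161)) + 30631 = (-115366 + 17725) + 30631 = -97641 + 30631 = -67010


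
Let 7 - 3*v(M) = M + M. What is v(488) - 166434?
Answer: -166757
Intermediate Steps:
v(M) = 7/3 - 2*M/3 (v(M) = 7/3 - (M + M)/3 = 7/3 - 2*M/3)
v(488) - 166434 = (7/3 - 2/3*488) - 166434 = (7/3 - 976/3) - 166434 = -323 - 166434 = -166757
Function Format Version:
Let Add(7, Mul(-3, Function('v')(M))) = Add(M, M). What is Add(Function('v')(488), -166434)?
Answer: -166757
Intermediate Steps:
Function('v')(M) = Add(Rational(7, 3), Mul(Rational(-2, 3), M)) (Function('v')(M) = Add(Rational(7, 3), Mul(Rational(-1, 3), Add(M, M))) = Add(Rational(7, 3), Mul(Rational(-1, 3), Mul(2, M))) = Add(Rational(7, 3), Mul(Rational(-2, 3), M)))
Add(Function('v')(488), -166434) = Add(Add(Rational(7, 3), Mul(Rational(-2, 3), 488)), -166434) = Add(Add(Rational(7, 3), Rational(-976, 3)), -166434) = Add(-323, -166434) = -166757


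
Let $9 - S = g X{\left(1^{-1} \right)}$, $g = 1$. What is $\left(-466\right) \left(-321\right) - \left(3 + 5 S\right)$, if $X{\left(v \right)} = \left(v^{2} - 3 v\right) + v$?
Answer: $149533$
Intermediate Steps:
$X{\left(v \right)} = v^{2} - 2 v$
$S = 10$ ($S = 9 - 1 \frac{-2 + 1^{-1}}{1} = 9 - 1 \cdot 1 \left(-2 + 1\right) = 9 - 1 \cdot 1 \left(-1\right) = 9 - 1 \left(-1\right) = 9 - -1 = 9 + 1 = 10$)
$\left(-466\right) \left(-321\right) - \left(3 + 5 S\right) = \left(-466\right) \left(-321\right) - 53 = 149586 - 53 = 149533$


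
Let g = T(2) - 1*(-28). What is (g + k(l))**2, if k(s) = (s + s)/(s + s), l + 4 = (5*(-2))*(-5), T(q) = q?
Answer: 961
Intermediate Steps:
l = 46 (l = -4 + (5*(-2))*(-5) = -4 - 10*(-5) = -4 + 50 = 46)
k(s) = 1 (k(s) = (2*s)/((2*s)) = (2*s)*(1/(2*s)) = 1)
g = 30 (g = 2 - 1*(-28) = 2 + 28 = 30)
(g + k(l))**2 = (30 + 1)**2 = 31**2 = 961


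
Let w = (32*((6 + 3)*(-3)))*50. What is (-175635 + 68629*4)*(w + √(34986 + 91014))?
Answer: -4271659200 + 5932860*√35 ≈ -4.2366e+9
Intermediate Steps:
w = -43200 (w = (32*(9*(-3)))*50 = (32*(-27))*50 = -864*50 = -43200)
(-175635 + 68629*4)*(w + √(34986 + 91014)) = (-175635 + 68629*4)*(-43200 + √(34986 + 91014)) = (-175635 + 274516)*(-43200 + √126000) = 98881*(-43200 + 60*√35) = -4271659200 + 5932860*√35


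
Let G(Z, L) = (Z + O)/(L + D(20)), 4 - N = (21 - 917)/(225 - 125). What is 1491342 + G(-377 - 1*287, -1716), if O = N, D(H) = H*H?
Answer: 12266292019/8225 ≈ 1.4913e+6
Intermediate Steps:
D(H) = H²
N = 324/25 (N = 4 - (21 - 917)/(225 - 125) = 4 - (-896)/100 = 4 - 1*(-224/25) = 4 + 224/25 = 324/25 ≈ 12.960)
O = 324/25 ≈ 12.960
G(Z, L) = (324/25 + Z)/(400 + L) (G(Z, L) = (Z + 324/25)/(L + 20²) = (324/25 + Z)/(L + 400) = (324/25 + Z)/(400 + L))
1491342 + G(-377 - 1*287, -1716) = 1491342 + (324/25 + (-377 - 1*287))/(400 - 1716) = 1491342 + (324/25 + (-377 - 287))/(-1316) = 1491342 - (324/25 - 664)/1316 = 1491342 - 1/1316*(-16276/25) = 1491342 + 4069/8225 = 12266292019/8225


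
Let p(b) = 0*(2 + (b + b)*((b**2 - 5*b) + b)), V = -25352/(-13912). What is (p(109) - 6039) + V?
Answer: -10498652/1739 ≈ -6037.2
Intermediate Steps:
V = 3169/1739 (V = -25352*(-1/13912) = 3169/1739 ≈ 1.8223)
p(b) = 0 (p(b) = 0*(2 + (2*b)*(b**2 - 4*b)) = 0*(2 + 2*b*(b**2 - 4*b)) = 0)
(p(109) - 6039) + V = (0 - 6039) + 3169/1739 = -6039 + 3169/1739 = -10498652/1739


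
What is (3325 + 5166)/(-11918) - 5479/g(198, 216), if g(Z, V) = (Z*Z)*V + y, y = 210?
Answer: -17992353314/25231222383 ≈ -0.71310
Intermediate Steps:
g(Z, V) = 210 + V*Z² (g(Z, V) = (Z*Z)*V + 210 = Z²*V + 210 = V*Z² + 210 = 210 + V*Z²)
(3325 + 5166)/(-11918) - 5479/g(198, 216) = (3325 + 5166)/(-11918) - 5479/(210 + 216*198²) = 8491*(-1/11918) - 5479/(210 + 216*39204) = -8491/11918 - 5479/(210 + 8468064) = -8491/11918 - 5479/8468274 = -17992353314/25231222383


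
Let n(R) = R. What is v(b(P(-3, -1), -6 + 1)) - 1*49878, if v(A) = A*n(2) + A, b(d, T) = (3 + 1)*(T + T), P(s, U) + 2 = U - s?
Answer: -49998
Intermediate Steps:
P(s, U) = -2 + U - s (P(s, U) = -2 + (U - s) = -2 + U - s)
b(d, T) = 8*T (b(d, T) = 4*(2*T) = 8*T)
v(A) = 3*A (v(A) = A*2 + A = 2*A + A = 3*A)
v(b(P(-3, -1), -6 + 1)) - 1*49878 = 3*(8*(-6 + 1)) - 1*49878 = 3*(8*(-5)) - 49878 = 3*(-40) - 49878 = -120 - 49878 = -49998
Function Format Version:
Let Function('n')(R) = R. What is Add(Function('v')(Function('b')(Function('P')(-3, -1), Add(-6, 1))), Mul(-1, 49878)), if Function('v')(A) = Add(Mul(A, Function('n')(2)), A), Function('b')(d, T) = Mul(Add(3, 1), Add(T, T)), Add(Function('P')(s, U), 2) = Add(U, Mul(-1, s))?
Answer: -49998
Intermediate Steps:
Function('P')(s, U) = Add(-2, U, Mul(-1, s)) (Function('P')(s, U) = Add(-2, Add(U, Mul(-1, s))) = Add(-2, U, Mul(-1, s)))
Function('b')(d, T) = Mul(8, T) (Function('b')(d, T) = Mul(4, Mul(2, T)) = Mul(8, T))
Function('v')(A) = Mul(3, A) (Function('v')(A) = Add(Mul(A, 2), A) = Add(Mul(2, A), A) = Mul(3, A))
Add(Function('v')(Function('b')(Function('P')(-3, -1), Add(-6, 1))), Mul(-1, 49878)) = Add(Mul(3, Mul(8, Add(-6, 1))), Mul(-1, 49878)) = Add(Mul(3, Mul(8, -5)), -49878) = Add(Mul(3, -40), -49878) = Add(-120, -49878) = -49998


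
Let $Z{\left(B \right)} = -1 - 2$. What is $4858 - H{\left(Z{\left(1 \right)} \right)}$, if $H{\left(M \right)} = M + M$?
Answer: $4864$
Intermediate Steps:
$Z{\left(B \right)} = -3$ ($Z{\left(B \right)} = -1 - 2 = -3$)
$H{\left(M \right)} = 2 M$
$4858 - H{\left(Z{\left(1 \right)} \right)} = 4858 - 2 \left(-3\right) = 4858 - -6 = 4858 + 6 = 4864$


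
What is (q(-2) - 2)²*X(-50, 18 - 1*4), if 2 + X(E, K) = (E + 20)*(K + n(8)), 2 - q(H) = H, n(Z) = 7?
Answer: -2528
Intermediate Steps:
q(H) = 2 - H
X(E, K) = -2 + (7 + K)*(20 + E) (X(E, K) = -2 + (E + 20)*(K + 7) = -2 + (20 + E)*(7 + K) = -2 + (7 + K)*(20 + E))
(q(-2) - 2)²*X(-50, 18 - 1*4) = ((2 - 1*(-2)) - 2)²*(138 + 7*(-50) + 20*(18 - 1*4) - 50*(18 - 1*4)) = ((2 + 2) - 2)²*(138 - 350 + 20*(18 - 4) - 50*(18 - 4)) = (4 - 2)²*(138 - 350 + 20*14 - 50*14) = 2²*(138 - 350 + 280 - 700) = 4*(-632) = -2528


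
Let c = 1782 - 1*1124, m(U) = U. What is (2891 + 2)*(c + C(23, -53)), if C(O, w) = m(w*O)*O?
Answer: -79207447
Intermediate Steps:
C(O, w) = w*O² (C(O, w) = (w*O)*O = (O*w)*O = w*O²)
c = 658 (c = 1782 - 1124 = 658)
(2891 + 2)*(c + C(23, -53)) = (2891 + 2)*(658 - 53*23²) = 2893*(658 - 53*529) = 2893*(658 - 28037) = 2893*(-27379) = -79207447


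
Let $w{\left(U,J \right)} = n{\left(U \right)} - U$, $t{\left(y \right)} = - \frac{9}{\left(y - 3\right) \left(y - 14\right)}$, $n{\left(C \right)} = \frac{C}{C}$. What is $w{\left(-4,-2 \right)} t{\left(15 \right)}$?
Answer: $- \frac{15}{4} \approx -3.75$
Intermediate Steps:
$n{\left(C \right)} = 1$
$t{\left(y \right)} = - \frac{9}{\left(-14 + y\right) \left(-3 + y\right)}$ ($t{\left(y \right)} = - \frac{9}{\left(-3 + y\right) \left(-14 + y\right)} = - \frac{9}{\left(-14 + y\right) \left(-3 + y\right)}$)
$w{\left(U,J \right)} = 1 - U$
$w{\left(-4,-2 \right)} t{\left(15 \right)} = \left(1 - -4\right) \left(- \frac{9}{42 + 15^{2} - 255}\right) = \left(1 + 4\right) \left(- \frac{9}{42 + 225 - 255}\right) = 5 \left(- \frac{9}{12}\right) = 5 \left(\left(-9\right) \frac{1}{12}\right) = 5 \left(- \frac{3}{4}\right) = - \frac{15}{4}$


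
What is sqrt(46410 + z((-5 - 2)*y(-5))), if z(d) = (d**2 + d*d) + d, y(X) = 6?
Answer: 18*sqrt(154) ≈ 223.37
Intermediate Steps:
z(d) = d + 2*d**2 (z(d) = (d**2 + d**2) + d = 2*d**2 + d = d + 2*d**2)
sqrt(46410 + z((-5 - 2)*y(-5))) = sqrt(46410 + ((-5 - 2)*6)*(1 + 2*((-5 - 2)*6))) = sqrt(46410 + (-7*6)*(1 + 2*(-7*6))) = sqrt(46410 - 42*(1 + 2*(-42))) = sqrt(46410 - 42*(1 - 84)) = sqrt(46410 - 42*(-83)) = sqrt(46410 + 3486) = sqrt(49896) = 18*sqrt(154)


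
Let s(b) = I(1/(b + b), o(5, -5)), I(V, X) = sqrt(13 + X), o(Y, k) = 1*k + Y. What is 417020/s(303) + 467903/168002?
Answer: 467903/168002 + 417020*sqrt(13)/13 ≈ 1.1566e+5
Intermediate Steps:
o(Y, k) = Y + k (o(Y, k) = k + Y = Y + k)
s(b) = sqrt(13) (s(b) = sqrt(13 + (5 - 5)) = sqrt(13 + 0) = sqrt(13))
417020/s(303) + 467903/168002 = 417020/(sqrt(13)) + 467903/168002 = 417020*(sqrt(13)/13) + 467903*(1/168002) = 417020*sqrt(13)/13 + 467903/168002 = 467903/168002 + 417020*sqrt(13)/13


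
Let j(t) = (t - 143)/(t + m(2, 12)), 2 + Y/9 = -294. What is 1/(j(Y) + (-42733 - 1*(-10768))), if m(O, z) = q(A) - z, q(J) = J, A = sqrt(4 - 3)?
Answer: -2675/85503568 ≈ -3.1285e-5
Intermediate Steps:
A = 1 (A = sqrt(1) = 1)
m(O, z) = 1 - z
Y = -2664 (Y = -18 + 9*(-294) = -18 - 2646 = -2664)
j(t) = (-143 + t)/(-11 + t) (j(t) = (t - 143)/(t + (1 - 1*12)) = (-143 + t)/(t + (1 - 12)) = (-143 + t)/(t - 11) = (-143 + t)/(-11 + t))
1/(j(Y) + (-42733 - 1*(-10768))) = 1/((-143 - 2664)/(-11 - 2664) + (-42733 - 1*(-10768))) = 1/(-2807/(-2675) + (-42733 + 10768)) = 1/(-1/2675*(-2807) - 31965) = 1/(2807/2675 - 31965) = 1/(-85503568/2675) = -2675/85503568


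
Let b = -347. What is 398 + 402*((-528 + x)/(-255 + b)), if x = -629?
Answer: 352355/301 ≈ 1170.6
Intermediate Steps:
398 + 402*((-528 + x)/(-255 + b)) = 398 + 402*((-528 - 629)/(-255 - 347)) = 398 + 402*(-1157/(-602)) = 398 + 402*(-1157*(-1/602)) = 398 + 402*(1157/602) = 398 + 232557/301 = 352355/301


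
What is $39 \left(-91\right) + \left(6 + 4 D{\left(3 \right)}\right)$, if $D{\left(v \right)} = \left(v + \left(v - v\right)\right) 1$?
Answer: $-3531$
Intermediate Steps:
$D{\left(v \right)} = v$ ($D{\left(v \right)} = \left(v + 0\right) 1 = v 1 = v$)
$39 \left(-91\right) + \left(6 + 4 D{\left(3 \right)}\right) = 39 \left(-91\right) + \left(6 + 4 \cdot 3\right) = -3549 + \left(6 + 12\right) = -3549 + 18 = -3531$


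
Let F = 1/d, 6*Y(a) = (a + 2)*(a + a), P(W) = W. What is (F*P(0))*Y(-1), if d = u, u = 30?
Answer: 0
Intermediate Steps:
d = 30
Y(a) = a*(2 + a)/3 (Y(a) = ((a + 2)*(a + a))/6 = ((2 + a)*(2*a))/6 = (2*a*(2 + a))/6 = a*(2 + a)/3)
F = 1/30 ≈ 0.033333
(F*P(0))*Y(-1) = ((1/30)*0)*((⅓)*(-1)*(2 - 1)) = 0*((⅓)*(-1)*1) = 0*(-⅓) = 0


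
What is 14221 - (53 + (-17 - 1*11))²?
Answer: 13596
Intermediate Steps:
14221 - (53 + (-17 - 1*11))² = 14221 - (53 + (-17 - 11))² = 14221 - (53 - 28)² = 14221 - 1*25² = 14221 - 1*625 = 14221 - 625 = 13596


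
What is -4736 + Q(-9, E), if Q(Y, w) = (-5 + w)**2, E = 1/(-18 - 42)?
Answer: -16958999/3600 ≈ -4710.8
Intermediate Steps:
E = -1/60 (E = 1/(-60) = -1/60 ≈ -0.016667)
-4736 + Q(-9, E) = -4736 + (-5 - 1/60)**2 = -4736 + (-301/60)**2 = -4736 + 90601/3600 = -16958999/3600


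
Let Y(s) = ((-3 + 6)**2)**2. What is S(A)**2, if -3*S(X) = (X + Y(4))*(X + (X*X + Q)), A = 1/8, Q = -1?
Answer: 1274133025/2359296 ≈ 540.05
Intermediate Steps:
A = 1/8 ≈ 0.12500
Y(s) = 81 (Y(s) = (3**2)**2 = 9**2 = 81)
S(X) = -(81 + X)*(-1 + X + X**2)/3 (S(X) = -(X + 81)*(X + (X*X - 1))/3 = -(81 + X)*(X + (X**2 - 1))/3 = -(81 + X)*(X + (-1 + X**2))/3 = -(81 + X)*(-1 + X + X**2)/3)
S(A)**2 = (27 - 82*(1/8)**2/3 - 80/3*1/8 - (1/8)**3/3)**2 = (27 - 82/3*1/64 - 10/3 - 1/3*1/512)**2 = (27 - 41/96 - 10/3 - 1/1536)**2 = (35695/1536)**2 = 1274133025/2359296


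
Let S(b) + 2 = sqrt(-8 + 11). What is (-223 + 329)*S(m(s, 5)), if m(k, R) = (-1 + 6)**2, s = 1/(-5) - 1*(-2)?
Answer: -212 + 106*sqrt(3) ≈ -28.403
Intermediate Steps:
s = 9/5 (s = 1*(-1/5) + 2 = -1/5 + 2 = 9/5 ≈ 1.8000)
m(k, R) = 25 (m(k, R) = 5**2 = 25)
S(b) = -2 + sqrt(3) (S(b) = -2 + sqrt(-8 + 11) = -2 + sqrt(3))
(-223 + 329)*S(m(s, 5)) = (-223 + 329)*(-2 + sqrt(3)) = 106*(-2 + sqrt(3)) = -212 + 106*sqrt(3)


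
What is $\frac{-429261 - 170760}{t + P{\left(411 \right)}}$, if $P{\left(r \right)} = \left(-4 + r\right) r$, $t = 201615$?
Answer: $- \frac{66669}{40988} \approx -1.6265$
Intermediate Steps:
$P{\left(r \right)} = r \left(-4 + r\right)$
$\frac{-429261 - 170760}{t + P{\left(411 \right)}} = \frac{-429261 - 170760}{201615 + 411 \left(-4 + 411\right)} = - \frac{600021}{201615 + 411 \cdot 407} = - \frac{600021}{201615 + 167277} = - \frac{600021}{368892} = \left(-600021\right) \frac{1}{368892} = - \frac{66669}{40988}$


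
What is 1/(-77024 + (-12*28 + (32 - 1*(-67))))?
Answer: -1/77261 ≈ -1.2943e-5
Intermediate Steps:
1/(-77024 + (-12*28 + (32 - 1*(-67)))) = 1/(-77024 + (-336 + (32 + 67))) = 1/(-77024 + (-336 + 99)) = 1/(-77024 - 237) = 1/(-77261) = -1/77261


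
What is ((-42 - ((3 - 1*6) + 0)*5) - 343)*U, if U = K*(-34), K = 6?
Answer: 75480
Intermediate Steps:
U = -204 (U = 6*(-34) = -204)
((-42 - ((3 - 1*6) + 0)*5) - 343)*U = ((-42 - ((3 - 1*6) + 0)*5) - 343)*(-204) = ((-42 - ((3 - 6) + 0)*5) - 343)*(-204) = ((-42 - (-3 + 0)*5) - 343)*(-204) = ((-42 - (-3)*5) - 343)*(-204) = ((-42 - 1*(-15)) - 343)*(-204) = ((-42 + 15) - 343)*(-204) = (-27 - 343)*(-204) = -370*(-204) = 75480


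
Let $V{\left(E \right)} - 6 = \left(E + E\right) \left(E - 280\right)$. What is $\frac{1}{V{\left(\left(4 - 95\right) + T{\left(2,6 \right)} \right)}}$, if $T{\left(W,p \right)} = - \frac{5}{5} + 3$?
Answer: $\frac{1}{65688} \approx 1.5223 \cdot 10^{-5}$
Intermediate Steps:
$T{\left(W,p \right)} = 2$ ($T{\left(W,p \right)} = \left(-5\right) \frac{1}{5} + 3 = -1 + 3 = 2$)
$V{\left(E \right)} = 6 + 2 E \left(-280 + E\right)$ ($V{\left(E \right)} = 6 + \left(E + E\right) \left(E - 280\right) = 6 + 2 E \left(-280 + E\right)$)
$\frac{1}{V{\left(\left(4 - 95\right) + T{\left(2,6 \right)} \right)}} = \frac{1}{6 - 560 \left(\left(4 - 95\right) + 2\right) + 2 \left(\left(4 - 95\right) + 2\right)^{2}} = \frac{1}{6 - 560 \left(-91 + 2\right) + 2 \left(-91 + 2\right)^{2}} = \frac{1}{6 - -49840 + 2 \left(-89\right)^{2}} = \frac{1}{6 + 49840 + 2 \cdot 7921} = \frac{1}{6 + 49840 + 15842} = \frac{1}{65688}$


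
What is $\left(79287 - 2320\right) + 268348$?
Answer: $345315$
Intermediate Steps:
$\left(79287 - 2320\right) + 268348 = 76967 + 268348 = 345315$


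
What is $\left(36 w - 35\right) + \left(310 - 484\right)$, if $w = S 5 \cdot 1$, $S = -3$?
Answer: $-749$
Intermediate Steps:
$w = -15$ ($w = \left(-3\right) 5 \cdot 1 = \left(-15\right) 1 = -15$)
$\left(36 w - 35\right) + \left(310 - 484\right) = \left(36 \left(-15\right) - 35\right) + \left(310 - 484\right) = \left(-540 - 35\right) + \left(310 - 484\right) = -575 - 174 = -749$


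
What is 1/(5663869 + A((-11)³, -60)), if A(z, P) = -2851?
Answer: 1/5661018 ≈ 1.7665e-7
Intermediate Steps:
1/(5663869 + A((-11)³, -60)) = 1/(5663869 - 2851) = 1/5661018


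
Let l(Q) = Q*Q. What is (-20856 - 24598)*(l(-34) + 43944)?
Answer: -2049975400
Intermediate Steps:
l(Q) = Q²
(-20856 - 24598)*(l(-34) + 43944) = (-20856 - 24598)*((-34)² + 43944) = -45454*(1156 + 43944) = -45454*45100 = -2049975400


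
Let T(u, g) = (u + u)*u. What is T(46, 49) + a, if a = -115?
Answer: 4117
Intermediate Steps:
T(u, g) = 2*u² (T(u, g) = (2*u)*u = 2*u²)
T(46, 49) + a = 2*46² - 115 = 2*2116 - 115 = 4232 - 115 = 4117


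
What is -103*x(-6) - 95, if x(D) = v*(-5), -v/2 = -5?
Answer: 5055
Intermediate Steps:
v = 10 (v = -2*(-5) = 10)
x(D) = -50 (x(D) = 10*(-5) = -50)
-103*x(-6) - 95 = -103*(-50) - 95 = 5150 - 95 = 5055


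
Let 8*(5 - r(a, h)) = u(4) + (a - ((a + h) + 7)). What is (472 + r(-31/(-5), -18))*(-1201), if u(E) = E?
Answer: -4565001/8 ≈ -5.7063e+5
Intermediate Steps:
r(a, h) = 43/8 + h/8 (r(a, h) = 5 - (4 + (a - ((a + h) + 7)))/8 = 5 - (4 + (a - (7 + a + h)))/8 = 5 - (4 + (a + (-7 - a - h)))/8 = 5 - (4 + (-7 - h))/8 = 5 - (-3 - h)/8 = 5 + (3/8 + h/8) = 43/8 + h/8)
(472 + r(-31/(-5), -18))*(-1201) = (472 + (43/8 + (⅛)*(-18)))*(-1201) = (472 + (43/8 - 9/4))*(-1201) = (472 + 25/8)*(-1201) = (3801/8)*(-1201) = -4565001/8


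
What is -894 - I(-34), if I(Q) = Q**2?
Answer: -2050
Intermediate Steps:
-894 - I(-34) = -894 - 1*(-34)**2 = -894 - 1*1156 = -894 - 1156 = -2050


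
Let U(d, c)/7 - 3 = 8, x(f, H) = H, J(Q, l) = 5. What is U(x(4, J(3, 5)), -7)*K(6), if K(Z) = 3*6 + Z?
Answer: 1848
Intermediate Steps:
K(Z) = 18 + Z
U(d, c) = 77 (U(d, c) = 21 + 7*8 = 21 + 56 = 77)
U(x(4, J(3, 5)), -7)*K(6) = 77*(18 + 6) = 77*24 = 1848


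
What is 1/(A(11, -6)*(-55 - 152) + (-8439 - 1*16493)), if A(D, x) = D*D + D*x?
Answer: -1/36317 ≈ -2.7535e-5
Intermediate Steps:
A(D, x) = D**2 + D*x
1/(A(11, -6)*(-55 - 152) + (-8439 - 1*16493)) = 1/((11*(11 - 6))*(-55 - 152) + (-8439 - 1*16493)) = 1/((11*5)*(-207) + (-8439 - 16493)) = 1/(55*(-207) - 24932) = 1/(-11385 - 24932) = 1/(-36317) = -1/36317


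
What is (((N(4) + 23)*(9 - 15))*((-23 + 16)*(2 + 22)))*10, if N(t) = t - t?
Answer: 231840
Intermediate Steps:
N(t) = 0
(((N(4) + 23)*(9 - 15))*((-23 + 16)*(2 + 22)))*10 = (((0 + 23)*(9 - 15))*((-23 + 16)*(2 + 22)))*10 = ((23*(-6))*(-7*24))*10 = -138*(-168)*10 = 23184*10 = 231840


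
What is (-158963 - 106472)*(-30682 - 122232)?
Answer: 40588727590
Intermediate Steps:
(-158963 - 106472)*(-30682 - 122232) = -265435*(-152914) = 40588727590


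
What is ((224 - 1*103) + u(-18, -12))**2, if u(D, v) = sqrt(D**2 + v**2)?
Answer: 15109 + 1452*sqrt(13) ≈ 20344.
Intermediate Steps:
((224 - 1*103) + u(-18, -12))**2 = ((224 - 1*103) + sqrt((-18)**2 + (-12)**2))**2 = ((224 - 103) + sqrt(324 + 144))**2 = (121 + sqrt(468))**2 = (121 + 6*sqrt(13))**2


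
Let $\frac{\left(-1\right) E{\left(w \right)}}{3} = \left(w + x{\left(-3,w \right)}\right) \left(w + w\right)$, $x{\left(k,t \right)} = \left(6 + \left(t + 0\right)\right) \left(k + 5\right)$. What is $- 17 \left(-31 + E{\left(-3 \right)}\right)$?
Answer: $-391$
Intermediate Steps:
$x{\left(k,t \right)} = \left(5 + k\right) \left(6 + t\right)$ ($x{\left(k,t \right)} = \left(6 + t\right) \left(5 + k\right) = \left(5 + k\right) \left(6 + t\right)$)
$E{\left(w \right)} = - 6 w \left(12 + 3 w\right)$ ($E{\left(w \right)} = - 3 \left(w + \left(30 + 5 w + 6 \left(-3\right) - 3 w\right)\right) \left(w + w\right) = - 3 \left(w + \left(30 + 5 w - 18 - 3 w\right)\right) 2 w = - 3 \left(w + \left(12 + 2 w\right)\right) 2 w = - 3 \left(12 + 3 w\right) 2 w = - 3 \cdot 2 w \left(12 + 3 w\right) = - 6 w \left(12 + 3 w\right)$)
$- 17 \left(-31 + E{\left(-3 \right)}\right) = - 17 \left(-31 - - 54 \left(4 - 3\right)\right) = - 17 \left(-31 - \left(-54\right) 1\right) = - 17 \left(-31 + 54\right) = \left(-17\right) 23 = -391$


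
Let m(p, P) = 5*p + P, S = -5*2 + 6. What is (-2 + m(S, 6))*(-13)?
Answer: 208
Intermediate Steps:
S = -4 (S = -10 + 6 = -4)
m(p, P) = P + 5*p
(-2 + m(S, 6))*(-13) = (-2 + (6 + 5*(-4)))*(-13) = (-2 + (6 - 20))*(-13) = (-2 - 14)*(-13) = -16*(-13) = 208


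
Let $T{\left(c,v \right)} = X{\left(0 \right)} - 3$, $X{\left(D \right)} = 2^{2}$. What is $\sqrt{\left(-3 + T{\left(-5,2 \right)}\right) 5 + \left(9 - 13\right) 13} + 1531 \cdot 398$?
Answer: $609338 + i \sqrt{62} \approx 6.0934 \cdot 10^{5} + 7.874 i$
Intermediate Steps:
$X{\left(D \right)} = 4$
$T{\left(c,v \right)} = 1$ ($T{\left(c,v \right)} = 4 - 3 = 1$)
$\sqrt{\left(-3 + T{\left(-5,2 \right)}\right) 5 + \left(9 - 13\right) 13} + 1531 \cdot 398 = \sqrt{\left(-3 + 1\right) 5 + \left(9 - 13\right) 13} + 1531 \cdot 398 = \sqrt{\left(-2\right) 5 - 52} + 609338 = \sqrt{-10 - 52} + 609338 = \sqrt{-62} + 609338 = i \sqrt{62} + 609338 = 609338 + i \sqrt{62}$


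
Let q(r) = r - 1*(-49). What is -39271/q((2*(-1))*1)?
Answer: -39271/47 ≈ -835.55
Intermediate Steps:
q(r) = 49 + r (q(r) = r + 49 = 49 + r)
-39271/q((2*(-1))*1) = -39271/(49 + (2*(-1))*1) = -39271/(49 - 2*1) = -39271/(49 - 2) = -39271/47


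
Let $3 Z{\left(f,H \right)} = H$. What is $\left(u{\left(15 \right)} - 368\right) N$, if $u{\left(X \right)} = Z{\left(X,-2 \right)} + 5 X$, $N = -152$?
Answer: $\frac{133912}{3} \approx 44637.0$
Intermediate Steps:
$Z{\left(f,H \right)} = \frac{H}{3}$
$u{\left(X \right)} = - \frac{2}{3} + 5 X$ ($u{\left(X \right)} = \frac{1}{3} \left(-2\right) + 5 X = - \frac{2}{3} + 5 X$)
$\left(u{\left(15 \right)} - 368\right) N = \left(\left(- \frac{2}{3} + 5 \cdot 15\right) - 368\right) \left(-152\right) = \left(\left(- \frac{2}{3} + 75\right) - 368\right) \left(-152\right) = \left(\frac{223}{3} - 368\right) \left(-152\right) = \left(- \frac{881}{3}\right) \left(-152\right) = \frac{133912}{3}$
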